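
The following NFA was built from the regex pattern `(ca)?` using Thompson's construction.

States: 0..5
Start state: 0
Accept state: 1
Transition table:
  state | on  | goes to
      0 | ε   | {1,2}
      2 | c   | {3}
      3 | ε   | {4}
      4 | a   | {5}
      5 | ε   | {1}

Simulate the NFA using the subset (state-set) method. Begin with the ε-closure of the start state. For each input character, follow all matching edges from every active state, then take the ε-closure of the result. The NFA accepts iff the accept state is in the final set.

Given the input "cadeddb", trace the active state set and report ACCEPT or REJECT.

Answer: REJECT

Derivation:
S₀ = ε-closure({0}) = {0,1,2}
'c' @ 1: {3,4}
'a' @ 2: {1,5}  ✓accept
'd' @ 3: {}  — state set empty
rest 'eddb' ignored (set empty)
end set {} — state 1 not in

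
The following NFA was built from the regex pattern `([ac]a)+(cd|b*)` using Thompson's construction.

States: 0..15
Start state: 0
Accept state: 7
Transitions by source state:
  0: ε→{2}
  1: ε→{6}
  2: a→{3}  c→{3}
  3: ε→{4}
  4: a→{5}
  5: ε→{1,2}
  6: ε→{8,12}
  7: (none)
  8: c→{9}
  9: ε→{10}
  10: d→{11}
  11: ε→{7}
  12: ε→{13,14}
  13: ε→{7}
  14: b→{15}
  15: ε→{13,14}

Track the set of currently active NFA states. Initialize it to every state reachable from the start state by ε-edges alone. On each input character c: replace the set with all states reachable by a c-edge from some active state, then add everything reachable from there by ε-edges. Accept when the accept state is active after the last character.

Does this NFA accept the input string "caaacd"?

initial (ε-close {0}): {0,2}
'c' @ 1: {3,4}
'a' @ 2: {1,2,5,6,7,8,12,13,14}  (accept∈set)
'a' @ 3: {3,4}
'a' @ 4: {1,2,5,6,7,8,12,13,14}  (accept∈set)
'c' @ 5: {3,4,9,10}
'd' @ 6: {7,11}  (accept∈set)
after full input: {7,11}  (accept=7 in)

Answer: ACCEPT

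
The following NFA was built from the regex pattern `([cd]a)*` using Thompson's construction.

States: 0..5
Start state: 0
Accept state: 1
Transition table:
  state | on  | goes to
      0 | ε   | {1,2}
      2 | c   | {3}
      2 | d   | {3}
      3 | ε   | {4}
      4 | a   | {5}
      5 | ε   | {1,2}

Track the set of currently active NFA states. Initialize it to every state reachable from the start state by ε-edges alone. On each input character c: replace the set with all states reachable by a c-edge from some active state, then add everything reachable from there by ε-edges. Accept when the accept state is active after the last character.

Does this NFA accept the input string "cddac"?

Answer: REJECT

Trace:
start: ε-closure({0}) = {0,1,2}
'c' @ 1: {3,4}
'd' @ 2: {}  — dead — no transitions
rest 'dac' ignored (set empty)
after full input: {}  (accept=1 not in)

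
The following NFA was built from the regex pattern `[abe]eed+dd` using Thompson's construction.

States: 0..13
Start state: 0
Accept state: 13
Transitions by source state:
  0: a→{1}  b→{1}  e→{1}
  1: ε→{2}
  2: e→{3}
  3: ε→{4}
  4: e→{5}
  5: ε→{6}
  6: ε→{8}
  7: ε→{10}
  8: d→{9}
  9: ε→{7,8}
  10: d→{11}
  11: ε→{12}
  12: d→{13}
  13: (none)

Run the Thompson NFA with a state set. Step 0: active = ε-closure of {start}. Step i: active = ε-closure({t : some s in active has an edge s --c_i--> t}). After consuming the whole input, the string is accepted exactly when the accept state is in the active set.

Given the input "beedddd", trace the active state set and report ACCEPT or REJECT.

S₀ = ε-closure({0}) = {0}
'b' @ 1: {1,2}
'e' @ 2: {3,4}
'e' @ 3: {5,6,8}
'd' @ 4: {7,8,9,10}
'd' @ 5: {7,8,9,10,11,12}
'd' @ 6: {7,8,9,10,11,12,13}  [accepting]
'd' @ 7: {7,8,9,10,11,12,13}  [accepting]
after full input: {7,8,9,10,11,12,13}  (accept=13 in)

Answer: ACCEPT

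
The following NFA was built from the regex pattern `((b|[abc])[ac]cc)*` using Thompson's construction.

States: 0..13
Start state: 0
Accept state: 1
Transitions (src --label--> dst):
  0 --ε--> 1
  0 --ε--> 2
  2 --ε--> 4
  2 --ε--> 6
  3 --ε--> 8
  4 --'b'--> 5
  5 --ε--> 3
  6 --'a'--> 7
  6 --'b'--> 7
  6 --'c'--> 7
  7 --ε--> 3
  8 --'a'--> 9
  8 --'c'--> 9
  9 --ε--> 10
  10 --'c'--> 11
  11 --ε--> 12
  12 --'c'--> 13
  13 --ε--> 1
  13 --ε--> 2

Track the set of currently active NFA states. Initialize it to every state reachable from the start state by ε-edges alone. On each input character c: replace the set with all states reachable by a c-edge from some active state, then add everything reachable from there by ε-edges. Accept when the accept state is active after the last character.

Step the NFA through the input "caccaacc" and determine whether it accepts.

start: ε-closure({0}) = {0,1,2,4,6}
'c' @ 1: {3,7,8}
'a' @ 2: {9,10}
'c' @ 3: {11,12}
'c' @ 4: {1,2,4,6,13}  ✓accept
'a' @ 5: {3,7,8}
'a' @ 6: {9,10}
'c' @ 7: {11,12}
'c' @ 8: {1,2,4,6,13}  ✓accept
final: {1,2,4,6,13}; accept 1 in set

Answer: ACCEPT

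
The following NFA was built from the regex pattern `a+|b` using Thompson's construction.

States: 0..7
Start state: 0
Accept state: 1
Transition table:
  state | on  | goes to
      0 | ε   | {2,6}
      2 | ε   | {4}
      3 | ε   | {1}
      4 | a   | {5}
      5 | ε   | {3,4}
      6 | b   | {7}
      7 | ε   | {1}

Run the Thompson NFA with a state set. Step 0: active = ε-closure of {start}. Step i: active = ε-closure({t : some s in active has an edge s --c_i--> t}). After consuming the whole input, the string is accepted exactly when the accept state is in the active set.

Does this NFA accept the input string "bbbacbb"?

Answer: REJECT

Derivation:
S₀ = ε-closure({0}) = {0,2,4,6}
'b' @ 1: {1,7}  (accept∈set)
'b' @ 2: {}  — no active states
rest 'bacbb' ignored (set empty)
end set {} — state 1 not in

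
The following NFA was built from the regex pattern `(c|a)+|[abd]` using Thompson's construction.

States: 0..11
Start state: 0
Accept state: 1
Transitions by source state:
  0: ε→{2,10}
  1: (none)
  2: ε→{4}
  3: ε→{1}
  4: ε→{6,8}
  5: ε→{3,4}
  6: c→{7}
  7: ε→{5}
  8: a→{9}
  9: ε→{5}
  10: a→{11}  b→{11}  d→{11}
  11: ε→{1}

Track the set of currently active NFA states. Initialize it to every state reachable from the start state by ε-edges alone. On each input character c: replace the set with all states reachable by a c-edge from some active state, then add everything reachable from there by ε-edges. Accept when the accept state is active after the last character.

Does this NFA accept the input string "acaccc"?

S₀ = ε-closure({0}) = {0,2,4,6,8,10}
'a' @ 1: {1,3,4,5,6,8,9,11}  ✓accept
'c' @ 2: {1,3,4,5,6,7,8}  ✓accept
'a' @ 3: {1,3,4,5,6,8,9}  ✓accept
'c' @ 4: {1,3,4,5,6,7,8}  ✓accept
'c' @ 5: {1,3,4,5,6,7,8}  ✓accept
'c' @ 6: {1,3,4,5,6,7,8}  ✓accept
end set {1,3,4,5,6,7,8} — state 1 in

Answer: ACCEPT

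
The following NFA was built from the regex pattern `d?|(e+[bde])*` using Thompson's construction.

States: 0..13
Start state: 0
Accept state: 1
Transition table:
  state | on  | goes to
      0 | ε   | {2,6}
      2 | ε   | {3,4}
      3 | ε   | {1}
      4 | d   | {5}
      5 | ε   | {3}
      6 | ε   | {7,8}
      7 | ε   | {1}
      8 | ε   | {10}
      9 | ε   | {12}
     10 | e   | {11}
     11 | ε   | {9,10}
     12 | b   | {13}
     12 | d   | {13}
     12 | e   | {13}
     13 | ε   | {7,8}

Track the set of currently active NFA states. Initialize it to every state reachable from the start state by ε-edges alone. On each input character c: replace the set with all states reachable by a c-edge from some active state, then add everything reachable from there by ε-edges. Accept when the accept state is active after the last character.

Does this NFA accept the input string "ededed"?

S₀ = ε-closure({0}) = {0,1,2,3,4,6,7,8,10}
'e' @ 1: {9,10,11,12}
'd' @ 2: {1,7,8,10,13}  (accept∈set)
'e' @ 3: {9,10,11,12}
'd' @ 4: {1,7,8,10,13}  (accept∈set)
'e' @ 5: {9,10,11,12}
'd' @ 6: {1,7,8,10,13}  (accept∈set)
final: {1,7,8,10,13}; accept 1 in set

Answer: ACCEPT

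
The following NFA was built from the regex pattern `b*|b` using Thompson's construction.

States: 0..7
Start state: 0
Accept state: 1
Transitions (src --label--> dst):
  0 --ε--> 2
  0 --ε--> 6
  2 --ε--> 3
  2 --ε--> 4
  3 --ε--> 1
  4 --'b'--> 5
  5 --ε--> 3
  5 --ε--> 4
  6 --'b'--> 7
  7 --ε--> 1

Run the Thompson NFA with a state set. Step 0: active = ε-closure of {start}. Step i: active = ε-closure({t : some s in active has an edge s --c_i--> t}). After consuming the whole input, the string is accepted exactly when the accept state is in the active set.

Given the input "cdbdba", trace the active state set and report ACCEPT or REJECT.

start: ε-closure({0}) = {0,1,2,3,4,6}
'c' @ 1: {}  — no active states
rest 'dbdba' ignored (set empty)
final: {}; accept 1 not in set

Answer: REJECT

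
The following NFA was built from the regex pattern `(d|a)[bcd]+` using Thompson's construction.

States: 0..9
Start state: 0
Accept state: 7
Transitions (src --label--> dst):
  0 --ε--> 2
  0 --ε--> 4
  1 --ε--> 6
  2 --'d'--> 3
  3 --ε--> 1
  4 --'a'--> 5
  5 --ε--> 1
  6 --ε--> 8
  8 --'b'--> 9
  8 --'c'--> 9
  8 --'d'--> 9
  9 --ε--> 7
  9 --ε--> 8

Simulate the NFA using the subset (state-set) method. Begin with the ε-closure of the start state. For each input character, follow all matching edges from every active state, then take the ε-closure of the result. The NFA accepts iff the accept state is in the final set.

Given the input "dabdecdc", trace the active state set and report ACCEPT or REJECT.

Answer: REJECT

Trace:
initial (ε-close {0}): {0,2,4}
'd' @ 1: {1,3,6,8}
'a' @ 2: {}  — dead — no transitions
rest 'bdecdc' ignored (set empty)
final: {}; accept 7 not in set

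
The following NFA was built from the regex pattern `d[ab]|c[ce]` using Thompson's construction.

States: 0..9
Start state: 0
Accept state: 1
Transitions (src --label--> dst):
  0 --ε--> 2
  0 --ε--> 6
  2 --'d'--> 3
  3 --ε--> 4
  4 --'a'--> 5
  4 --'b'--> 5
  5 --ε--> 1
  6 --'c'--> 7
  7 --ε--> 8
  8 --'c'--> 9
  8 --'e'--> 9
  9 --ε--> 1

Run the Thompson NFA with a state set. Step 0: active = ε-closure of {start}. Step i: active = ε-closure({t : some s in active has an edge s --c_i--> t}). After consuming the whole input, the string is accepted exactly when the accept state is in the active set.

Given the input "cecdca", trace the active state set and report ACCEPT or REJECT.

Answer: REJECT

Derivation:
initial (ε-close {0}): {0,2,6}
'c' @ 1: {7,8}
'e' @ 2: {1,9}  [accepting]
'c' @ 3: {}  — dead — no transitions
rest 'dca' ignored (set empty)
end set {} — state 1 not in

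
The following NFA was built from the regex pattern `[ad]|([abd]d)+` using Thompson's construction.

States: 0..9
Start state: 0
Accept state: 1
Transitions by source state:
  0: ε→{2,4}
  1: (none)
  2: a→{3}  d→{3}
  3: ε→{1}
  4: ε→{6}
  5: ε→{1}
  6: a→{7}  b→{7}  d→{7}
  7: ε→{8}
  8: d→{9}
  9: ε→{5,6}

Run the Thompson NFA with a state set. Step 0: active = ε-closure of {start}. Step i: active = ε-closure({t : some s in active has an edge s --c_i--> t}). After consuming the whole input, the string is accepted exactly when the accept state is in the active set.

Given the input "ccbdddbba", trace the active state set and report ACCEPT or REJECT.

Answer: REJECT

Derivation:
initial (ε-close {0}): {0,2,4,6}
'c' @ 1: {}  — dead — no transitions
rest 'cbdddbba' ignored (set empty)
after full input: {}  (accept=1 not in)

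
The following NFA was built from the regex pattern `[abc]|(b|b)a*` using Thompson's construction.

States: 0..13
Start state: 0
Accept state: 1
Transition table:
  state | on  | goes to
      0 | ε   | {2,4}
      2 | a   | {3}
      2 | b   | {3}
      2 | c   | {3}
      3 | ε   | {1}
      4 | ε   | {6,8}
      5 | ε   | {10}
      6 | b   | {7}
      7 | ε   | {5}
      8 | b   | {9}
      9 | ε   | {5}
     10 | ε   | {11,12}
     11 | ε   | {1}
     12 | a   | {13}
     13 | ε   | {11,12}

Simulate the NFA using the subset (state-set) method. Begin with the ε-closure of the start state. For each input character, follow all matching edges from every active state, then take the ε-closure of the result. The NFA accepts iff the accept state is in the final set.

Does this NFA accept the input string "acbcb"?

Answer: REJECT

Trace:
S₀ = ε-closure({0}) = {0,2,4,6,8}
'a' @ 1: {1,3}  [accepting]
'c' @ 2: {}  — state set empty
rest 'bcb' ignored (set empty)
final: {}; accept 1 not in set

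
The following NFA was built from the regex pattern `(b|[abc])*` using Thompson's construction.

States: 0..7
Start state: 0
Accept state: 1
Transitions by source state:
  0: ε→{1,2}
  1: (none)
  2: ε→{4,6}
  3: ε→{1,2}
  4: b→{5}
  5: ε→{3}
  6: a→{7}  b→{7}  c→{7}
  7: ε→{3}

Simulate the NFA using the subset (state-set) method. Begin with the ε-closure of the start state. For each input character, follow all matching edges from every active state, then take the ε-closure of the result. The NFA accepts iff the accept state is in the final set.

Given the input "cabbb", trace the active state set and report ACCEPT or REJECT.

initial (ε-close {0}): {0,1,2,4,6}
'c' @ 1: {1,2,3,4,6,7}  [accepting]
'a' @ 2: {1,2,3,4,6,7}  [accepting]
'b' @ 3: {1,2,3,4,5,6,7}  [accepting]
'b' @ 4: {1,2,3,4,5,6,7}  [accepting]
'b' @ 5: {1,2,3,4,5,6,7}  [accepting]
after full input: {1,2,3,4,5,6,7}  (accept=1 in)

Answer: ACCEPT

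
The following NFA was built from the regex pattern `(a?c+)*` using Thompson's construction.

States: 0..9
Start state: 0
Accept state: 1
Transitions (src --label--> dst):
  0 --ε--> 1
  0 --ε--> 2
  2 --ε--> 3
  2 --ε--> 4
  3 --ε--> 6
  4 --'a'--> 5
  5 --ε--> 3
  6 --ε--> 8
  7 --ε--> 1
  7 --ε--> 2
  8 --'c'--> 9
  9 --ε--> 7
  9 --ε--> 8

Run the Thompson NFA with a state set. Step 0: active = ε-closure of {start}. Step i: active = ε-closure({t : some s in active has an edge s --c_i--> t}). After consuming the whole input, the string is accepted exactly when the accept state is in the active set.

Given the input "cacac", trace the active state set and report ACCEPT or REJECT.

start: ε-closure({0}) = {0,1,2,3,4,6,8}
'c' @ 1: {1,2,3,4,6,7,8,9}  [accepting]
'a' @ 2: {3,5,6,8}
'c' @ 3: {1,2,3,4,6,7,8,9}  [accepting]
'a' @ 4: {3,5,6,8}
'c' @ 5: {1,2,3,4,6,7,8,9}  [accepting]
after full input: {1,2,3,4,6,7,8,9}  (accept=1 in)

Answer: ACCEPT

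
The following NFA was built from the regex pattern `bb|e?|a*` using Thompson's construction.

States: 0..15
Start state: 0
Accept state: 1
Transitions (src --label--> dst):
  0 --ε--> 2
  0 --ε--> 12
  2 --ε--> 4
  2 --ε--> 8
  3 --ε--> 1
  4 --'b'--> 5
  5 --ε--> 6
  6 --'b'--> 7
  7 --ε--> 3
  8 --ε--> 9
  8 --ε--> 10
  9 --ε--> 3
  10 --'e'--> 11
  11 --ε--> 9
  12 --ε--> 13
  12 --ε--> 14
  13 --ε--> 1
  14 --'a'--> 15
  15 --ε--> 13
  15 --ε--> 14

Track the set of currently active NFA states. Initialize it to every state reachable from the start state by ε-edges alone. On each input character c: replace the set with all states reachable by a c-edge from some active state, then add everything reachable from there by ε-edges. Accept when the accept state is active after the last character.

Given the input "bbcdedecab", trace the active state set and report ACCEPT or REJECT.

initial (ε-close {0}): {0,1,2,3,4,8,9,10,12,13,14}
'b' @ 1: {5,6}
'b' @ 2: {1,3,7}  (accept∈set)
'c' @ 3: {}  — no active states
rest 'dedecab' ignored (set empty)
after full input: {}  (accept=1 not in)

Answer: REJECT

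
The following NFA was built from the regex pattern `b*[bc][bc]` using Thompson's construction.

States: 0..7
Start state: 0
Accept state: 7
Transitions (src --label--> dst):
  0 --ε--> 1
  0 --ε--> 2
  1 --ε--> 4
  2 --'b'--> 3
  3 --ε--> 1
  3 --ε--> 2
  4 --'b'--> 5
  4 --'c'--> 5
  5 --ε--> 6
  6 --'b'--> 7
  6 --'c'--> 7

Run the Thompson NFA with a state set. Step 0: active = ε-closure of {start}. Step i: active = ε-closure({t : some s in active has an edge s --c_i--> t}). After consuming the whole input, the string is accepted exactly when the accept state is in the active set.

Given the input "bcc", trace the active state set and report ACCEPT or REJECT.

Answer: ACCEPT

Steps:
initial (ε-close {0}): {0,1,2,4}
'b' @ 1: {1,2,3,4,5,6}
'c' @ 2: {5,6,7}  (accept∈set)
'c' @ 3: {7}  (accept∈set)
final: {7}; accept 7 in set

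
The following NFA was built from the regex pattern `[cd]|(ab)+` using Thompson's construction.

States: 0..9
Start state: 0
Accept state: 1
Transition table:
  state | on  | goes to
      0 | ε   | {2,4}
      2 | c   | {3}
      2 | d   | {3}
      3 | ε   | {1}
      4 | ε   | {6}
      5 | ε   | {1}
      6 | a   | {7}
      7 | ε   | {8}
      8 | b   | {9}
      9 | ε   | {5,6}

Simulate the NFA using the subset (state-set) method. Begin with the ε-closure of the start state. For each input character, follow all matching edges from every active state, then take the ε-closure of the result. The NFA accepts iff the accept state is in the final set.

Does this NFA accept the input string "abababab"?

S₀ = ε-closure({0}) = {0,2,4,6}
'a' @ 1: {7,8}
'b' @ 2: {1,5,6,9}  [accepting]
'a' @ 3: {7,8}
'b' @ 4: {1,5,6,9}  [accepting]
'a' @ 5: {7,8}
'b' @ 6: {1,5,6,9}  [accepting]
'a' @ 7: {7,8}
'b' @ 8: {1,5,6,9}  [accepting]
end set {1,5,6,9} — state 1 in

Answer: ACCEPT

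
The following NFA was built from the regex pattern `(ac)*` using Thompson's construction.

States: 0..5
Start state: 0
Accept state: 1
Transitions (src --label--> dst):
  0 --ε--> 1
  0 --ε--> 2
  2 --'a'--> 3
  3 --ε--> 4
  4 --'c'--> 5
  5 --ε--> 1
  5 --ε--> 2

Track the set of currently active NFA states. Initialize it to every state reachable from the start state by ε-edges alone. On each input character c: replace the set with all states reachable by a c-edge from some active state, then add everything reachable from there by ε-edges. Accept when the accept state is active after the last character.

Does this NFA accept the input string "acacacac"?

Answer: ACCEPT

Steps:
initial (ε-close {0}): {0,1,2}
'a' @ 1: {3,4}
'c' @ 2: {1,2,5}  (accept∈set)
'a' @ 3: {3,4}
'c' @ 4: {1,2,5}  (accept∈set)
'a' @ 5: {3,4}
'c' @ 6: {1,2,5}  (accept∈set)
'a' @ 7: {3,4}
'c' @ 8: {1,2,5}  (accept∈set)
final: {1,2,5}; accept 1 in set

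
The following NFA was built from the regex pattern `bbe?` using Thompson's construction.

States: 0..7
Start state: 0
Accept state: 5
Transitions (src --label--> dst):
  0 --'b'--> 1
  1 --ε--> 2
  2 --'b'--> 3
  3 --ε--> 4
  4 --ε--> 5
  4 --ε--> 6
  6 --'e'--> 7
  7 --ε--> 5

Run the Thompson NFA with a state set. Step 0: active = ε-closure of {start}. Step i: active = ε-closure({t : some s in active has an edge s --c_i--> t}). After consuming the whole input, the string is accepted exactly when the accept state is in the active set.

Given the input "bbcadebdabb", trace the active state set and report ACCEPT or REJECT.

S₀ = ε-closure({0}) = {0}
'b' @ 1: {1,2}
'b' @ 2: {3,4,5,6}  ✓accept
'c' @ 3: {}  — no active states
rest 'adebdabb' ignored (set empty)
after full input: {}  (accept=5 not in)

Answer: REJECT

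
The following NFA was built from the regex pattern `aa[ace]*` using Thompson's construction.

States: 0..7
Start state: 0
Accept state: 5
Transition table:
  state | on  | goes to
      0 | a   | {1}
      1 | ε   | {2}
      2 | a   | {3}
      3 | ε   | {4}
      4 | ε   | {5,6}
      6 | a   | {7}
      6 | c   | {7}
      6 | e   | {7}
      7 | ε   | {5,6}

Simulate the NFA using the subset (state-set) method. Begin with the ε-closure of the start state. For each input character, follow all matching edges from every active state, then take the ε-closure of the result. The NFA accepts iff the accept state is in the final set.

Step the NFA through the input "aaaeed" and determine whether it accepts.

Answer: REJECT

Trace:
start: ε-closure({0}) = {0}
'a' @ 1: {1,2}
'a' @ 2: {3,4,5,6}  [accepting]
'a' @ 3: {5,6,7}  [accepting]
'e' @ 4: {5,6,7}  [accepting]
'e' @ 5: {5,6,7}  [accepting]
'd' @ 6: {}  — state set empty
after full input: {}  (accept=5 not in)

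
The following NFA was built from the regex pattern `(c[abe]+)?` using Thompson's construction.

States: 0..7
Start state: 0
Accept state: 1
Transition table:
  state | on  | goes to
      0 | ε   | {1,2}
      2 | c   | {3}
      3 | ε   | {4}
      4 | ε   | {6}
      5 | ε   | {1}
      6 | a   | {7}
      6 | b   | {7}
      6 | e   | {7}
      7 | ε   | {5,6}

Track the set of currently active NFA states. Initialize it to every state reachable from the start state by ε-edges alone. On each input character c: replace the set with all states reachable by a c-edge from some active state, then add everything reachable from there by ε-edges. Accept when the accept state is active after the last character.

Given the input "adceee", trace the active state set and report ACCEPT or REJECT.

Answer: REJECT

Steps:
start: ε-closure({0}) = {0,1,2}
'a' @ 1: {}  — dead — no transitions
rest 'dceee' ignored (set empty)
final: {}; accept 1 not in set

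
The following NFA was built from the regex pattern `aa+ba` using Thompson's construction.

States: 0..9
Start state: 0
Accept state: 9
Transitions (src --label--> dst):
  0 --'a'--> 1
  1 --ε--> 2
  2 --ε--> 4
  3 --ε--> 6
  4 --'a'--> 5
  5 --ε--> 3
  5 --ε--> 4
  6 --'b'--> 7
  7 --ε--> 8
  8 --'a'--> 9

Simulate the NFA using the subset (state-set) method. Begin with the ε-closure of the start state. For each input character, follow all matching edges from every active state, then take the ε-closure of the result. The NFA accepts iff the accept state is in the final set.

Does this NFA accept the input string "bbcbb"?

S₀ = ε-closure({0}) = {0}
'b' @ 1: {}  — state set empty
rest 'bcbb' ignored (set empty)
after full input: {}  (accept=9 not in)

Answer: REJECT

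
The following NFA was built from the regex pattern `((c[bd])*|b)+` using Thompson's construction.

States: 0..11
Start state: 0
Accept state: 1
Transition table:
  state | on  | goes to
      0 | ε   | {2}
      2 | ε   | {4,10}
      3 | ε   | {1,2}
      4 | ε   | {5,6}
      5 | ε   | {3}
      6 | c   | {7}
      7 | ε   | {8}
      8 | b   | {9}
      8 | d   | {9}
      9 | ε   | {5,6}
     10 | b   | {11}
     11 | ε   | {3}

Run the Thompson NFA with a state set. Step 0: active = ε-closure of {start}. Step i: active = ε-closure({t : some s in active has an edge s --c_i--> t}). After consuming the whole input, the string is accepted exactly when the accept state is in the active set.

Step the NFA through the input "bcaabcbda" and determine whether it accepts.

Answer: REJECT

Derivation:
S₀ = ε-closure({0}) = {0,1,2,3,4,5,6,10}
'b' @ 1: {1,2,3,4,5,6,10,11}  [accepting]
'c' @ 2: {7,8}
'a' @ 3: {}  — state set empty
rest 'abcbda' ignored (set empty)
end set {} — state 1 not in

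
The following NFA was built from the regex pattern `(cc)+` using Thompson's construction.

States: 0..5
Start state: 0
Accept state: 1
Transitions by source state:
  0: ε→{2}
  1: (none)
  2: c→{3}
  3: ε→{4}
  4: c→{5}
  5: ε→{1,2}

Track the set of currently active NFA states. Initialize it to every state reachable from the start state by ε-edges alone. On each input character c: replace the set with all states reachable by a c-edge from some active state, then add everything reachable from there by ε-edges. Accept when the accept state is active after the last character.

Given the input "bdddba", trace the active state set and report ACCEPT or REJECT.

Answer: REJECT

Trace:
start: ε-closure({0}) = {0,2}
'b' @ 1: {}  — no active states
rest 'dddba' ignored (set empty)
after full input: {}  (accept=1 not in)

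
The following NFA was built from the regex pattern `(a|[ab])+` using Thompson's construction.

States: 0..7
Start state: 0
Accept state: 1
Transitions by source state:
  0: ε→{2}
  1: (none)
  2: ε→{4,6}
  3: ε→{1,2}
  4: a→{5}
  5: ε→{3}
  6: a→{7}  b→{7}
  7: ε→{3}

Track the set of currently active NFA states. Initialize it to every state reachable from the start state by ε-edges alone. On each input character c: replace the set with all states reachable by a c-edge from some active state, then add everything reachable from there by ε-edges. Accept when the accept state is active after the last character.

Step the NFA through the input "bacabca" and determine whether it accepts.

initial (ε-close {0}): {0,2,4,6}
'b' @ 1: {1,2,3,4,6,7}  [accepting]
'a' @ 2: {1,2,3,4,5,6,7}  [accepting]
'c' @ 3: {}  — state set empty
rest 'abca' ignored (set empty)
end set {} — state 1 not in

Answer: REJECT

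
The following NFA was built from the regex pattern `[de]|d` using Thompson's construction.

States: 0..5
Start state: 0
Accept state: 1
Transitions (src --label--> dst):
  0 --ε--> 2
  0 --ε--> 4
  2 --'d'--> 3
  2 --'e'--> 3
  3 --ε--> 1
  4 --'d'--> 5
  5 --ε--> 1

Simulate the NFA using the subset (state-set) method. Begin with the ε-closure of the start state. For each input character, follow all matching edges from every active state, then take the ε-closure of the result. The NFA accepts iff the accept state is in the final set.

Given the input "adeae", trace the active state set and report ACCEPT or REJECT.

initial (ε-close {0}): {0,2,4}
'a' @ 1: {}  — dead — no transitions
rest 'deae' ignored (set empty)
end set {} — state 1 not in

Answer: REJECT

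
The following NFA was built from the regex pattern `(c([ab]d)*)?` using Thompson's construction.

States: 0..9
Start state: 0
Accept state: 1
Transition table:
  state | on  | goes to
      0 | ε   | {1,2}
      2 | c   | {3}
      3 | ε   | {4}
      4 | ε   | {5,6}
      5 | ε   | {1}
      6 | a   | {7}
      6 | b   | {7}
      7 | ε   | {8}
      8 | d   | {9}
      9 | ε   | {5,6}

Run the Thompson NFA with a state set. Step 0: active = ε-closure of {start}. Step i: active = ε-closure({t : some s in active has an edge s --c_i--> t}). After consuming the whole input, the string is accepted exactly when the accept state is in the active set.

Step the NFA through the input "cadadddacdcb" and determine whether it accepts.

start: ε-closure({0}) = {0,1,2}
'c' @ 1: {1,3,4,5,6}  (accept∈set)
'a' @ 2: {7,8}
'd' @ 3: {1,5,6,9}  (accept∈set)
'a' @ 4: {7,8}
'd' @ 5: {1,5,6,9}  (accept∈set)
'd' @ 6: {}  — state set empty
rest 'dacdcb' ignored (set empty)
after full input: {}  (accept=1 not in)

Answer: REJECT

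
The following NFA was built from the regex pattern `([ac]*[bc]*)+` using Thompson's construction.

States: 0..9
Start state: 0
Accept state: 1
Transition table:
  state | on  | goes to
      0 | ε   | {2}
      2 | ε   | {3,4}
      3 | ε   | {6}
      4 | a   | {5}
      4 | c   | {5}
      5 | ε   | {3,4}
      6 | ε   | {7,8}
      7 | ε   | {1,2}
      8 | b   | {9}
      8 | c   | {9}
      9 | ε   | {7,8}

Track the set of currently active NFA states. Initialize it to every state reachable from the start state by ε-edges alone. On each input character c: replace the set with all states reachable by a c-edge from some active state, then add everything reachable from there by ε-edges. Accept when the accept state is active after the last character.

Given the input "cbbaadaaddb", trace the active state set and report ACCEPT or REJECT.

Answer: REJECT

Derivation:
S₀ = ε-closure({0}) = {0,1,2,3,4,6,7,8}
'c' @ 1: {1,2,3,4,5,6,7,8,9}  [accepting]
'b' @ 2: {1,2,3,4,6,7,8,9}  [accepting]
'b' @ 3: {1,2,3,4,6,7,8,9}  [accepting]
'a' @ 4: {1,2,3,4,5,6,7,8}  [accepting]
'a' @ 5: {1,2,3,4,5,6,7,8}  [accepting]
'd' @ 6: {}  — state set empty
rest 'aaddb' ignored (set empty)
after full input: {}  (accept=1 not in)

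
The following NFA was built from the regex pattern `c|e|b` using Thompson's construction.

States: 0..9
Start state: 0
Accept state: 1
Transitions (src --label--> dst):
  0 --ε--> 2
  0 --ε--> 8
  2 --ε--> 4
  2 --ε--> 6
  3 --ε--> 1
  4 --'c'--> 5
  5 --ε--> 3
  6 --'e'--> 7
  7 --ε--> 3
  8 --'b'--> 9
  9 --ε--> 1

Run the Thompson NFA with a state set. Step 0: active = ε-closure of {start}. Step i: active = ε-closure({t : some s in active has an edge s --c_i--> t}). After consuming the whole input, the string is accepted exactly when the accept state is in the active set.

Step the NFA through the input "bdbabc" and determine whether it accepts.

S₀ = ε-closure({0}) = {0,2,4,6,8}
'b' @ 1: {1,9}  (accept∈set)
'd' @ 2: {}  — state set empty
rest 'babc' ignored (set empty)
final: {}; accept 1 not in set

Answer: REJECT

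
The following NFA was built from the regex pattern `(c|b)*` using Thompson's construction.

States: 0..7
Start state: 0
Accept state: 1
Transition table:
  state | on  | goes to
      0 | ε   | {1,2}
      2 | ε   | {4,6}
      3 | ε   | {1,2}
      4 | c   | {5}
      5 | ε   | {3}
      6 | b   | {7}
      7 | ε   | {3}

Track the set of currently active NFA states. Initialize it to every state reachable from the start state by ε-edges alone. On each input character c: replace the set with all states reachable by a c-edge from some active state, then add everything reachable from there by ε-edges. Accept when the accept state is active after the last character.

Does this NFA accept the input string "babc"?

initial (ε-close {0}): {0,1,2,4,6}
'b' @ 1: {1,2,3,4,6,7}  (accept∈set)
'a' @ 2: {}  — dead — no transitions
rest 'bc' ignored (set empty)
final: {}; accept 1 not in set

Answer: REJECT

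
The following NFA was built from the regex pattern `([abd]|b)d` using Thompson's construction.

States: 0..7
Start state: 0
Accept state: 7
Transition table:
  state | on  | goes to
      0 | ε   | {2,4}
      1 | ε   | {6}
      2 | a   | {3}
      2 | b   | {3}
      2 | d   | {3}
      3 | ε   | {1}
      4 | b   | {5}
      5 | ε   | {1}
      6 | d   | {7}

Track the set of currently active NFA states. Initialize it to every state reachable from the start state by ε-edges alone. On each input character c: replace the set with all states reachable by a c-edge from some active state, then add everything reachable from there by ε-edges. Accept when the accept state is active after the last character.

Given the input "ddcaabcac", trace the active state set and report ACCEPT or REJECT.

S₀ = ε-closure({0}) = {0,2,4}
'd' @ 1: {1,3,6}
'd' @ 2: {7}  (accept∈set)
'c' @ 3: {}  — dead — no transitions
rest 'aabcac' ignored (set empty)
after full input: {}  (accept=7 not in)

Answer: REJECT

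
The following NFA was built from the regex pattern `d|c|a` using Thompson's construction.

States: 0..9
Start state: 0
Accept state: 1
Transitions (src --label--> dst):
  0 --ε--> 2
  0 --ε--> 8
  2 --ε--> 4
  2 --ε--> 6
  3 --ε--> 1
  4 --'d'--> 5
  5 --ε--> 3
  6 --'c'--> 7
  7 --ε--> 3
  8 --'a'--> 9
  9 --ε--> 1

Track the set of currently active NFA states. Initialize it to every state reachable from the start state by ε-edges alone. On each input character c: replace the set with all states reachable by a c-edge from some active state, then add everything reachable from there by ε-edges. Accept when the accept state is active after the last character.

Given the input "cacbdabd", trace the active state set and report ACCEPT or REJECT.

Answer: REJECT

Trace:
initial (ε-close {0}): {0,2,4,6,8}
'c' @ 1: {1,3,7}  [accepting]
'a' @ 2: {}  — dead — no transitions
rest 'cbdabd' ignored (set empty)
final: {}; accept 1 not in set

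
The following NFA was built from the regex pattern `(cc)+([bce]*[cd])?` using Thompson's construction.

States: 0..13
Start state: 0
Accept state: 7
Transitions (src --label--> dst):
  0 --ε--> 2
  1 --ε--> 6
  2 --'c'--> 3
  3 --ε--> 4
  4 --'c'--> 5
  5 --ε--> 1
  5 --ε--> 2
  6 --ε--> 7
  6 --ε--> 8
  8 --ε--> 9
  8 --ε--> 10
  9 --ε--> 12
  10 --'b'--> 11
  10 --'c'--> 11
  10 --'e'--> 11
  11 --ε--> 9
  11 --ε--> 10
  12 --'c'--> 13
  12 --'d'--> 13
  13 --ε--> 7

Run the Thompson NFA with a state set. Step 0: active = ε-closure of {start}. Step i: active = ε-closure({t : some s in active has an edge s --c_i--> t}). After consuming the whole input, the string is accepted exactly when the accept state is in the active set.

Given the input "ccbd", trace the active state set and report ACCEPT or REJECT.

initial (ε-close {0}): {0,2}
'c' @ 1: {3,4}
'c' @ 2: {1,2,5,6,7,8,9,10,12}  (accept∈set)
'b' @ 3: {9,10,11,12}
'd' @ 4: {7,13}  (accept∈set)
after full input: {7,13}  (accept=7 in)

Answer: ACCEPT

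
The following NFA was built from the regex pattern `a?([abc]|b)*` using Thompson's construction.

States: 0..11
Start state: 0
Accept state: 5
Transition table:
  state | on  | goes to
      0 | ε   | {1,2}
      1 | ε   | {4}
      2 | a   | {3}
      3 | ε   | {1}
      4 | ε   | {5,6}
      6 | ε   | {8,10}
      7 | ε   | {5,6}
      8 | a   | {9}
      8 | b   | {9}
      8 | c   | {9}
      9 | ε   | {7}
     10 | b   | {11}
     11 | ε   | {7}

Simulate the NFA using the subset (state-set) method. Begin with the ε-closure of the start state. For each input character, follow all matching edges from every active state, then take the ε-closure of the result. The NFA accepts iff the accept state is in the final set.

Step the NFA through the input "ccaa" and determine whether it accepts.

Answer: ACCEPT

Trace:
S₀ = ε-closure({0}) = {0,1,2,4,5,6,8,10}
'c' @ 1: {5,6,7,8,9,10}  ✓accept
'c' @ 2: {5,6,7,8,9,10}  ✓accept
'a' @ 3: {5,6,7,8,9,10}  ✓accept
'a' @ 4: {5,6,7,8,9,10}  ✓accept
final: {5,6,7,8,9,10}; accept 5 in set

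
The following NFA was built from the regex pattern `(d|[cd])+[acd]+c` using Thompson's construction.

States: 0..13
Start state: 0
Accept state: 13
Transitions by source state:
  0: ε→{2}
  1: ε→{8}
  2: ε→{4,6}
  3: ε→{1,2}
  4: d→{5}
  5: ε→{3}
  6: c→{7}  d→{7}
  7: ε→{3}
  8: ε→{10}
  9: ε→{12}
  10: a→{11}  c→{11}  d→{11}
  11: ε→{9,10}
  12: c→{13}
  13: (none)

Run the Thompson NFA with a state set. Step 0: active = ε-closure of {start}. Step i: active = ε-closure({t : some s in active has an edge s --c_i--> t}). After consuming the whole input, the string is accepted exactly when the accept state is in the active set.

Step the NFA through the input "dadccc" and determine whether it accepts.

Answer: ACCEPT

Trace:
initial (ε-close {0}): {0,2,4,6}
'd' @ 1: {1,2,3,4,5,6,7,8,10}
'a' @ 2: {9,10,11,12}
'd' @ 3: {9,10,11,12}
'c' @ 4: {9,10,11,12,13}  ✓accept
'c' @ 5: {9,10,11,12,13}  ✓accept
'c' @ 6: {9,10,11,12,13}  ✓accept
after full input: {9,10,11,12,13}  (accept=13 in)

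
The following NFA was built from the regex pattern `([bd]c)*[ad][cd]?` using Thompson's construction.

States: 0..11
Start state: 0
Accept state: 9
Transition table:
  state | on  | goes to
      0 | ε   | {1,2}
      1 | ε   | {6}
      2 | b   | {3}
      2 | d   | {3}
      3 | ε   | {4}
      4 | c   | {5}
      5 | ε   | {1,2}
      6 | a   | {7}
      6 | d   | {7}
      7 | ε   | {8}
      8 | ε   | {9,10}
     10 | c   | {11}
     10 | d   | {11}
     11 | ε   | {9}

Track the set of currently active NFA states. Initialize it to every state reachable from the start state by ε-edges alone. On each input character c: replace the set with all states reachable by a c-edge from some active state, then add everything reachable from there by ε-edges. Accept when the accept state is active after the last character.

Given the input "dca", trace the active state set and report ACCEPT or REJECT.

start: ε-closure({0}) = {0,1,2,6}
'd' @ 1: {3,4,7,8,9,10}  [accepting]
'c' @ 2: {1,2,5,6,9,11}  [accepting]
'a' @ 3: {7,8,9,10}  [accepting]
after full input: {7,8,9,10}  (accept=9 in)

Answer: ACCEPT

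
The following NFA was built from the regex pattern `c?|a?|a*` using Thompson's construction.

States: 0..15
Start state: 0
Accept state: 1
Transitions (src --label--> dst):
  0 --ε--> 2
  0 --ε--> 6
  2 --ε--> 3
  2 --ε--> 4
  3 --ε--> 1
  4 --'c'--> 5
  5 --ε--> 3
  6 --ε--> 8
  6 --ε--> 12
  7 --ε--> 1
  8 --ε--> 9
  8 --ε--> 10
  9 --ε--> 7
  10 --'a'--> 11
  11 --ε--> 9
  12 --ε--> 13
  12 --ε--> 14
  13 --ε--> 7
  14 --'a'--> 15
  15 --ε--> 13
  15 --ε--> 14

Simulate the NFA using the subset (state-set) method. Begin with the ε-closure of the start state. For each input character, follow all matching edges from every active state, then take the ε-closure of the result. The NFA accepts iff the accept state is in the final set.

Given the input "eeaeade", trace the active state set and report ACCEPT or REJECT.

initial (ε-close {0}): {0,1,2,3,4,6,7,8,9,10,12,13,14}
'e' @ 1: {}  — dead — no transitions
rest 'eaeade' ignored (set empty)
after full input: {}  (accept=1 not in)

Answer: REJECT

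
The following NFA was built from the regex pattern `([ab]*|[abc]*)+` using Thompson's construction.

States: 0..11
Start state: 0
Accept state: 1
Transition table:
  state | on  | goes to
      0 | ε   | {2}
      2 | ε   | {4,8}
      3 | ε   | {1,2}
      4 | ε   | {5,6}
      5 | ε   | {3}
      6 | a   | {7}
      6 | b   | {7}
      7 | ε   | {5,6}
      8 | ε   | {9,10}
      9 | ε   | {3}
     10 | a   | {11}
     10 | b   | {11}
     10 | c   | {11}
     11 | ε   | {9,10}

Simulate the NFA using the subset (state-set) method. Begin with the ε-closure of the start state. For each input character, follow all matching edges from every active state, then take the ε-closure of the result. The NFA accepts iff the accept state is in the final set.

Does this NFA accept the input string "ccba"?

initial (ε-close {0}): {0,1,2,3,4,5,6,8,9,10}
'c' @ 1: {1,2,3,4,5,6,8,9,10,11}  (accept∈set)
'c' @ 2: {1,2,3,4,5,6,8,9,10,11}  (accept∈set)
'b' @ 3: {1,2,3,4,5,6,7,8,9,10,11}  (accept∈set)
'a' @ 4: {1,2,3,4,5,6,7,8,9,10,11}  (accept∈set)
after full input: {1,2,3,4,5,6,7,8,9,10,11}  (accept=1 in)

Answer: ACCEPT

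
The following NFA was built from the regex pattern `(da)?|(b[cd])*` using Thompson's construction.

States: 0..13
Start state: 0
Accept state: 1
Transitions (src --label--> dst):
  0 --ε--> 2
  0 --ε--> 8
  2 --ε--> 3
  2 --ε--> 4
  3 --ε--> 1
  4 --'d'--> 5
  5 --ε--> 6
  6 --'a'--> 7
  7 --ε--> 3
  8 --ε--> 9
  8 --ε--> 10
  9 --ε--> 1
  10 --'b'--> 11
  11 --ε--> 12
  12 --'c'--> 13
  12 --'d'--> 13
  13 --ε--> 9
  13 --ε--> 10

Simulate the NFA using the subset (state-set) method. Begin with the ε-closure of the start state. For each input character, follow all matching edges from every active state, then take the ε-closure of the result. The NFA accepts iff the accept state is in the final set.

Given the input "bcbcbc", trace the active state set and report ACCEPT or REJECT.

S₀ = ε-closure({0}) = {0,1,2,3,4,8,9,10}
'b' @ 1: {11,12}
'c' @ 2: {1,9,10,13}  [accepting]
'b' @ 3: {11,12}
'c' @ 4: {1,9,10,13}  [accepting]
'b' @ 5: {11,12}
'c' @ 6: {1,9,10,13}  [accepting]
final: {1,9,10,13}; accept 1 in set

Answer: ACCEPT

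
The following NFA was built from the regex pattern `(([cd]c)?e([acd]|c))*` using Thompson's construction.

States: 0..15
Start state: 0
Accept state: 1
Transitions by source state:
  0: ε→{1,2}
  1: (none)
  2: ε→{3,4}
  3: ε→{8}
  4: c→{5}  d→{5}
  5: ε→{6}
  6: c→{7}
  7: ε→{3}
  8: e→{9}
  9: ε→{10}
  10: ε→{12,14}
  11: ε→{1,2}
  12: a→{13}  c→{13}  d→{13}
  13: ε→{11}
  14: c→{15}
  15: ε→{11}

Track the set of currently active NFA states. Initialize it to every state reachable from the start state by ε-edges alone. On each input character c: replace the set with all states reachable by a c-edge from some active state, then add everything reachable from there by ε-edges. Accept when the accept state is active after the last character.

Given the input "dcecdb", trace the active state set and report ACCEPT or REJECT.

Answer: REJECT

Trace:
S₀ = ε-closure({0}) = {0,1,2,3,4,8}
'd' @ 1: {5,6}
'c' @ 2: {3,7,8}
'e' @ 3: {9,10,12,14}
'c' @ 4: {1,2,3,4,8,11,13,15}  [accepting]
'd' @ 5: {5,6}
'b' @ 6: {}  — no active states
end set {} — state 1 not in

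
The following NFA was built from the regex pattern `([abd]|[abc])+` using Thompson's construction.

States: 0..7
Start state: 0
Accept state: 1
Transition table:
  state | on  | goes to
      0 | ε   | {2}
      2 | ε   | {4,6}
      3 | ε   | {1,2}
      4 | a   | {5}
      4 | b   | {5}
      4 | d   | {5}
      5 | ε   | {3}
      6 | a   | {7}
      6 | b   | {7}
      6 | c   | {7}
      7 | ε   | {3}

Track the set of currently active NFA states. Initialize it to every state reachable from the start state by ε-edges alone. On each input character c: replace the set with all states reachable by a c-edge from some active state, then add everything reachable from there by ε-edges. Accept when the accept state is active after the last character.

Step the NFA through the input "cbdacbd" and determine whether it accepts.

Answer: ACCEPT

Trace:
S₀ = ε-closure({0}) = {0,2,4,6}
'c' @ 1: {1,2,3,4,6,7}  ✓accept
'b' @ 2: {1,2,3,4,5,6,7}  ✓accept
'd' @ 3: {1,2,3,4,5,6}  ✓accept
'a' @ 4: {1,2,3,4,5,6,7}  ✓accept
'c' @ 5: {1,2,3,4,6,7}  ✓accept
'b' @ 6: {1,2,3,4,5,6,7}  ✓accept
'd' @ 7: {1,2,3,4,5,6}  ✓accept
final: {1,2,3,4,5,6}; accept 1 in set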